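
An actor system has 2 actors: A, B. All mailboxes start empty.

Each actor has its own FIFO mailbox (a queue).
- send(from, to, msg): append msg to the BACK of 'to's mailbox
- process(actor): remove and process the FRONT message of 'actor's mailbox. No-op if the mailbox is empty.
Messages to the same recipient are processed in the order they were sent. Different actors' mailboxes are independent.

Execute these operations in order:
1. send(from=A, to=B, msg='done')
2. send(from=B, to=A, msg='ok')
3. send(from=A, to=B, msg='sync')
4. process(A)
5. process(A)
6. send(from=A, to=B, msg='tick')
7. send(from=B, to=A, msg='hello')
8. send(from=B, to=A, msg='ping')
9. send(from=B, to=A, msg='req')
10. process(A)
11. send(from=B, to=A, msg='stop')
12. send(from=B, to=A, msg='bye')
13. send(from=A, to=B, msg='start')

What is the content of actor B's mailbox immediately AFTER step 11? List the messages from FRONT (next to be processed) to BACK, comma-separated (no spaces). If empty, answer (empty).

After 1 (send(from=A, to=B, msg='done')): A:[] B:[done]
After 2 (send(from=B, to=A, msg='ok')): A:[ok] B:[done]
After 3 (send(from=A, to=B, msg='sync')): A:[ok] B:[done,sync]
After 4 (process(A)): A:[] B:[done,sync]
After 5 (process(A)): A:[] B:[done,sync]
After 6 (send(from=A, to=B, msg='tick')): A:[] B:[done,sync,tick]
After 7 (send(from=B, to=A, msg='hello')): A:[hello] B:[done,sync,tick]
After 8 (send(from=B, to=A, msg='ping')): A:[hello,ping] B:[done,sync,tick]
After 9 (send(from=B, to=A, msg='req')): A:[hello,ping,req] B:[done,sync,tick]
After 10 (process(A)): A:[ping,req] B:[done,sync,tick]
After 11 (send(from=B, to=A, msg='stop')): A:[ping,req,stop] B:[done,sync,tick]

done,sync,tick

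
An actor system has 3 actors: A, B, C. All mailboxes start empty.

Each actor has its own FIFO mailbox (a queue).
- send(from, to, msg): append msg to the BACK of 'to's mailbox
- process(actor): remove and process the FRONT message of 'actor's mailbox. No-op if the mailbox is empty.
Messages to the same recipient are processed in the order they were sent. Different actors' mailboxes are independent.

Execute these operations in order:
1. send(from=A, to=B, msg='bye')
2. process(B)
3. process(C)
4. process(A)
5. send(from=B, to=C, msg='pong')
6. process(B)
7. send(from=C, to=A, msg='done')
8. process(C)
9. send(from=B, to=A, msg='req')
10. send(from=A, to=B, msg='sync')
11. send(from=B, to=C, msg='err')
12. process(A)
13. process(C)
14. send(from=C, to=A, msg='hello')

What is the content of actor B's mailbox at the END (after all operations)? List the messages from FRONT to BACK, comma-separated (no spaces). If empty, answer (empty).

After 1 (send(from=A, to=B, msg='bye')): A:[] B:[bye] C:[]
After 2 (process(B)): A:[] B:[] C:[]
After 3 (process(C)): A:[] B:[] C:[]
After 4 (process(A)): A:[] B:[] C:[]
After 5 (send(from=B, to=C, msg='pong')): A:[] B:[] C:[pong]
After 6 (process(B)): A:[] B:[] C:[pong]
After 7 (send(from=C, to=A, msg='done')): A:[done] B:[] C:[pong]
After 8 (process(C)): A:[done] B:[] C:[]
After 9 (send(from=B, to=A, msg='req')): A:[done,req] B:[] C:[]
After 10 (send(from=A, to=B, msg='sync')): A:[done,req] B:[sync] C:[]
After 11 (send(from=B, to=C, msg='err')): A:[done,req] B:[sync] C:[err]
After 12 (process(A)): A:[req] B:[sync] C:[err]
After 13 (process(C)): A:[req] B:[sync] C:[]
After 14 (send(from=C, to=A, msg='hello')): A:[req,hello] B:[sync] C:[]

Answer: sync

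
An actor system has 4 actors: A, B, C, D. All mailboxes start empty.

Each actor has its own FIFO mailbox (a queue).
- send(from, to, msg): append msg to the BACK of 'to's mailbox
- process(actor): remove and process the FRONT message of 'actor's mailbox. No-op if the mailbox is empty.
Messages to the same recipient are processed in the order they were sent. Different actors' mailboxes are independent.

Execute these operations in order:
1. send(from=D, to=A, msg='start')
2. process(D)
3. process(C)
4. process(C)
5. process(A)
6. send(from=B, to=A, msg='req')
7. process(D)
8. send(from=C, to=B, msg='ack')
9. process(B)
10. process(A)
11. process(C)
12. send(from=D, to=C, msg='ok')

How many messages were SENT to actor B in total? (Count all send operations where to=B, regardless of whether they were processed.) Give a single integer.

After 1 (send(from=D, to=A, msg='start')): A:[start] B:[] C:[] D:[]
After 2 (process(D)): A:[start] B:[] C:[] D:[]
After 3 (process(C)): A:[start] B:[] C:[] D:[]
After 4 (process(C)): A:[start] B:[] C:[] D:[]
After 5 (process(A)): A:[] B:[] C:[] D:[]
After 6 (send(from=B, to=A, msg='req')): A:[req] B:[] C:[] D:[]
After 7 (process(D)): A:[req] B:[] C:[] D:[]
After 8 (send(from=C, to=B, msg='ack')): A:[req] B:[ack] C:[] D:[]
After 9 (process(B)): A:[req] B:[] C:[] D:[]
After 10 (process(A)): A:[] B:[] C:[] D:[]
After 11 (process(C)): A:[] B:[] C:[] D:[]
After 12 (send(from=D, to=C, msg='ok')): A:[] B:[] C:[ok] D:[]

Answer: 1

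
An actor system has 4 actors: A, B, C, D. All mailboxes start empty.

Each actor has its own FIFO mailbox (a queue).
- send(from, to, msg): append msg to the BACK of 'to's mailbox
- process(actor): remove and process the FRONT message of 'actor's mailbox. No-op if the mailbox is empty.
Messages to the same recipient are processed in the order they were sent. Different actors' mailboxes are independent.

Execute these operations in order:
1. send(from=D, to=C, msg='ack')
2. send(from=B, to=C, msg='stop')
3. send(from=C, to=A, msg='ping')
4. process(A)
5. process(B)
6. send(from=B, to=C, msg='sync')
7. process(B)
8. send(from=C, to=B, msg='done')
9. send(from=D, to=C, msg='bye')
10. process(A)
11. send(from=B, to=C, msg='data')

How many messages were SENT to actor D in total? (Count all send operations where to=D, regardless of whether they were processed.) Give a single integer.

After 1 (send(from=D, to=C, msg='ack')): A:[] B:[] C:[ack] D:[]
After 2 (send(from=B, to=C, msg='stop')): A:[] B:[] C:[ack,stop] D:[]
After 3 (send(from=C, to=A, msg='ping')): A:[ping] B:[] C:[ack,stop] D:[]
After 4 (process(A)): A:[] B:[] C:[ack,stop] D:[]
After 5 (process(B)): A:[] B:[] C:[ack,stop] D:[]
After 6 (send(from=B, to=C, msg='sync')): A:[] B:[] C:[ack,stop,sync] D:[]
After 7 (process(B)): A:[] B:[] C:[ack,stop,sync] D:[]
After 8 (send(from=C, to=B, msg='done')): A:[] B:[done] C:[ack,stop,sync] D:[]
After 9 (send(from=D, to=C, msg='bye')): A:[] B:[done] C:[ack,stop,sync,bye] D:[]
After 10 (process(A)): A:[] B:[done] C:[ack,stop,sync,bye] D:[]
After 11 (send(from=B, to=C, msg='data')): A:[] B:[done] C:[ack,stop,sync,bye,data] D:[]

Answer: 0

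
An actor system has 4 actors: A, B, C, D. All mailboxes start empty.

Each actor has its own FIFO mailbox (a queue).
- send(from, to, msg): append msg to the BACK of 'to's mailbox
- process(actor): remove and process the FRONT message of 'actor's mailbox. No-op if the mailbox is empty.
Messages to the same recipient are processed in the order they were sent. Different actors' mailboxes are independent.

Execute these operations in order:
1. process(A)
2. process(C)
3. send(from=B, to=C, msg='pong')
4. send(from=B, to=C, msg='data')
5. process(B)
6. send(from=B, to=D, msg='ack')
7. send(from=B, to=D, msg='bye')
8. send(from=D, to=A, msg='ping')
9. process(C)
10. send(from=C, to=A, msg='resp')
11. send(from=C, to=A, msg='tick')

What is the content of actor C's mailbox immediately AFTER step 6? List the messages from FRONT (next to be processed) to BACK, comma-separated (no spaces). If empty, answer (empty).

After 1 (process(A)): A:[] B:[] C:[] D:[]
After 2 (process(C)): A:[] B:[] C:[] D:[]
After 3 (send(from=B, to=C, msg='pong')): A:[] B:[] C:[pong] D:[]
After 4 (send(from=B, to=C, msg='data')): A:[] B:[] C:[pong,data] D:[]
After 5 (process(B)): A:[] B:[] C:[pong,data] D:[]
After 6 (send(from=B, to=D, msg='ack')): A:[] B:[] C:[pong,data] D:[ack]

pong,data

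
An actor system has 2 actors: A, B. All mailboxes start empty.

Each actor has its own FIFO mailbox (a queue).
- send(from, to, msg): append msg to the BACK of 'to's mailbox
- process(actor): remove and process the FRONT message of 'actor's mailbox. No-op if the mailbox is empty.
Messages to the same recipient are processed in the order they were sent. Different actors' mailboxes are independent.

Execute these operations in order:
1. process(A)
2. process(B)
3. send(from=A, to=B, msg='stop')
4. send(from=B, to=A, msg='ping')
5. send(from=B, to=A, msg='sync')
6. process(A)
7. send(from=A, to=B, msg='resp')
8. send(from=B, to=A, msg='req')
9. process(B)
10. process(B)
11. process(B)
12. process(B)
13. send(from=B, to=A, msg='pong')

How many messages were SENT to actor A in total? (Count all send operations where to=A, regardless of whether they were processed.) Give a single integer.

After 1 (process(A)): A:[] B:[]
After 2 (process(B)): A:[] B:[]
After 3 (send(from=A, to=B, msg='stop')): A:[] B:[stop]
After 4 (send(from=B, to=A, msg='ping')): A:[ping] B:[stop]
After 5 (send(from=B, to=A, msg='sync')): A:[ping,sync] B:[stop]
After 6 (process(A)): A:[sync] B:[stop]
After 7 (send(from=A, to=B, msg='resp')): A:[sync] B:[stop,resp]
After 8 (send(from=B, to=A, msg='req')): A:[sync,req] B:[stop,resp]
After 9 (process(B)): A:[sync,req] B:[resp]
After 10 (process(B)): A:[sync,req] B:[]
After 11 (process(B)): A:[sync,req] B:[]
After 12 (process(B)): A:[sync,req] B:[]
After 13 (send(from=B, to=A, msg='pong')): A:[sync,req,pong] B:[]

Answer: 4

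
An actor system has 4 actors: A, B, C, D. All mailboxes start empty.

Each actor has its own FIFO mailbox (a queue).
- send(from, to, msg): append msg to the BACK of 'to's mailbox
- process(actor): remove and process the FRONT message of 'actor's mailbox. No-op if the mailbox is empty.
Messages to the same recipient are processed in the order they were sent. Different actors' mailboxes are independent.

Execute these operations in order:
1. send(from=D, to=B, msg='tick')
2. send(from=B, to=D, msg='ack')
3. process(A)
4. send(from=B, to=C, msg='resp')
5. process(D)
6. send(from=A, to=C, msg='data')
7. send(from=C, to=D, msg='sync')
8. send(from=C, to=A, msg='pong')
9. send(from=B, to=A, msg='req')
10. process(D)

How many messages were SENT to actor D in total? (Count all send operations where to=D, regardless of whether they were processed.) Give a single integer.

After 1 (send(from=D, to=B, msg='tick')): A:[] B:[tick] C:[] D:[]
After 2 (send(from=B, to=D, msg='ack')): A:[] B:[tick] C:[] D:[ack]
After 3 (process(A)): A:[] B:[tick] C:[] D:[ack]
After 4 (send(from=B, to=C, msg='resp')): A:[] B:[tick] C:[resp] D:[ack]
After 5 (process(D)): A:[] B:[tick] C:[resp] D:[]
After 6 (send(from=A, to=C, msg='data')): A:[] B:[tick] C:[resp,data] D:[]
After 7 (send(from=C, to=D, msg='sync')): A:[] B:[tick] C:[resp,data] D:[sync]
After 8 (send(from=C, to=A, msg='pong')): A:[pong] B:[tick] C:[resp,data] D:[sync]
After 9 (send(from=B, to=A, msg='req')): A:[pong,req] B:[tick] C:[resp,data] D:[sync]
After 10 (process(D)): A:[pong,req] B:[tick] C:[resp,data] D:[]

Answer: 2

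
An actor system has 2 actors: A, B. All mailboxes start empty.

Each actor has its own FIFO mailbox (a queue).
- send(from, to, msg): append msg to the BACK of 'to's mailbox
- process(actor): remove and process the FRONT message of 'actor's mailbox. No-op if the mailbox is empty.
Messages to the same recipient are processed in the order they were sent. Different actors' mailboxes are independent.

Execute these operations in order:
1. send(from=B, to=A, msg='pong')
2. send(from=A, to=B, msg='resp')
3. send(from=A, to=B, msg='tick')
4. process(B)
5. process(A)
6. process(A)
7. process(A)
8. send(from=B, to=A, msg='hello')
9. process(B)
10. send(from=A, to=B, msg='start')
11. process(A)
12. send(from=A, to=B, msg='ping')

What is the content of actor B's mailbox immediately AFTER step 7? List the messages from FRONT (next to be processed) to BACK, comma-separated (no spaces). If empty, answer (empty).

After 1 (send(from=B, to=A, msg='pong')): A:[pong] B:[]
After 2 (send(from=A, to=B, msg='resp')): A:[pong] B:[resp]
After 3 (send(from=A, to=B, msg='tick')): A:[pong] B:[resp,tick]
After 4 (process(B)): A:[pong] B:[tick]
After 5 (process(A)): A:[] B:[tick]
After 6 (process(A)): A:[] B:[tick]
After 7 (process(A)): A:[] B:[tick]

tick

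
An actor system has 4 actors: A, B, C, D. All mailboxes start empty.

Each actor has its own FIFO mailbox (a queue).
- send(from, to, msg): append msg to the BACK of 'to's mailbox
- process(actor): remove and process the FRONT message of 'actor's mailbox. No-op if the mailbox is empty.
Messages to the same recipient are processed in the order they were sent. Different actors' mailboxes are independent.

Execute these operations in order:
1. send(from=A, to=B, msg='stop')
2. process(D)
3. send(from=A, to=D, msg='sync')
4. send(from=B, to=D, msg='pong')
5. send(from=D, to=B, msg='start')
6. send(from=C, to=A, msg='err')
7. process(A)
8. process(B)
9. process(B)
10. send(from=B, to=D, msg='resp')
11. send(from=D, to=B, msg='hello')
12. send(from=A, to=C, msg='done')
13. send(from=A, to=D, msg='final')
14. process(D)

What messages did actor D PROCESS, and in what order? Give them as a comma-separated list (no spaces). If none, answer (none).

After 1 (send(from=A, to=B, msg='stop')): A:[] B:[stop] C:[] D:[]
After 2 (process(D)): A:[] B:[stop] C:[] D:[]
After 3 (send(from=A, to=D, msg='sync')): A:[] B:[stop] C:[] D:[sync]
After 4 (send(from=B, to=D, msg='pong')): A:[] B:[stop] C:[] D:[sync,pong]
After 5 (send(from=D, to=B, msg='start')): A:[] B:[stop,start] C:[] D:[sync,pong]
After 6 (send(from=C, to=A, msg='err')): A:[err] B:[stop,start] C:[] D:[sync,pong]
After 7 (process(A)): A:[] B:[stop,start] C:[] D:[sync,pong]
After 8 (process(B)): A:[] B:[start] C:[] D:[sync,pong]
After 9 (process(B)): A:[] B:[] C:[] D:[sync,pong]
After 10 (send(from=B, to=D, msg='resp')): A:[] B:[] C:[] D:[sync,pong,resp]
After 11 (send(from=D, to=B, msg='hello')): A:[] B:[hello] C:[] D:[sync,pong,resp]
After 12 (send(from=A, to=C, msg='done')): A:[] B:[hello] C:[done] D:[sync,pong,resp]
After 13 (send(from=A, to=D, msg='final')): A:[] B:[hello] C:[done] D:[sync,pong,resp,final]
After 14 (process(D)): A:[] B:[hello] C:[done] D:[pong,resp,final]

Answer: sync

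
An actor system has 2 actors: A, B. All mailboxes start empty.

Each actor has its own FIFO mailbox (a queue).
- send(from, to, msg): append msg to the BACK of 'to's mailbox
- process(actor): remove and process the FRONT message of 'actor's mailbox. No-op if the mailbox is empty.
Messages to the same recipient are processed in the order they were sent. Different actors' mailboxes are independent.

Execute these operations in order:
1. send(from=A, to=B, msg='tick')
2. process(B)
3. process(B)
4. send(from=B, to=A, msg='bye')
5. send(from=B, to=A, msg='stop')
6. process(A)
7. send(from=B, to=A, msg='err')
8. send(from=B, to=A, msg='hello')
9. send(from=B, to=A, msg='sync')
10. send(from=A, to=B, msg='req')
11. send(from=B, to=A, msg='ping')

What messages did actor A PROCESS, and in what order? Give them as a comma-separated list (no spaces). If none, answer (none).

Answer: bye

Derivation:
After 1 (send(from=A, to=B, msg='tick')): A:[] B:[tick]
After 2 (process(B)): A:[] B:[]
After 3 (process(B)): A:[] B:[]
After 4 (send(from=B, to=A, msg='bye')): A:[bye] B:[]
After 5 (send(from=B, to=A, msg='stop')): A:[bye,stop] B:[]
After 6 (process(A)): A:[stop] B:[]
After 7 (send(from=B, to=A, msg='err')): A:[stop,err] B:[]
After 8 (send(from=B, to=A, msg='hello')): A:[stop,err,hello] B:[]
After 9 (send(from=B, to=A, msg='sync')): A:[stop,err,hello,sync] B:[]
After 10 (send(from=A, to=B, msg='req')): A:[stop,err,hello,sync] B:[req]
After 11 (send(from=B, to=A, msg='ping')): A:[stop,err,hello,sync,ping] B:[req]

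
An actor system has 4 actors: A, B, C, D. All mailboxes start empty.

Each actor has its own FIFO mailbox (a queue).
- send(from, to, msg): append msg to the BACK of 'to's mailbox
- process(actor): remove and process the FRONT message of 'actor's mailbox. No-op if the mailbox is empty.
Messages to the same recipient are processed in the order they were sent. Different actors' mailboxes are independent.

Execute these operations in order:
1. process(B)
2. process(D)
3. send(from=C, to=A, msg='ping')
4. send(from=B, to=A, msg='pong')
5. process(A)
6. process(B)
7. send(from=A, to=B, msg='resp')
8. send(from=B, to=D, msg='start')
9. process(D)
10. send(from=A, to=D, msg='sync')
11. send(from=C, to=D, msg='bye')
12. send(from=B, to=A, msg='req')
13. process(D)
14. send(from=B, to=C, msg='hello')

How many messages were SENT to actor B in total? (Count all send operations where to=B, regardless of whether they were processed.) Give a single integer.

Answer: 1

Derivation:
After 1 (process(B)): A:[] B:[] C:[] D:[]
After 2 (process(D)): A:[] B:[] C:[] D:[]
After 3 (send(from=C, to=A, msg='ping')): A:[ping] B:[] C:[] D:[]
After 4 (send(from=B, to=A, msg='pong')): A:[ping,pong] B:[] C:[] D:[]
After 5 (process(A)): A:[pong] B:[] C:[] D:[]
After 6 (process(B)): A:[pong] B:[] C:[] D:[]
After 7 (send(from=A, to=B, msg='resp')): A:[pong] B:[resp] C:[] D:[]
After 8 (send(from=B, to=D, msg='start')): A:[pong] B:[resp] C:[] D:[start]
After 9 (process(D)): A:[pong] B:[resp] C:[] D:[]
After 10 (send(from=A, to=D, msg='sync')): A:[pong] B:[resp] C:[] D:[sync]
After 11 (send(from=C, to=D, msg='bye')): A:[pong] B:[resp] C:[] D:[sync,bye]
After 12 (send(from=B, to=A, msg='req')): A:[pong,req] B:[resp] C:[] D:[sync,bye]
After 13 (process(D)): A:[pong,req] B:[resp] C:[] D:[bye]
After 14 (send(from=B, to=C, msg='hello')): A:[pong,req] B:[resp] C:[hello] D:[bye]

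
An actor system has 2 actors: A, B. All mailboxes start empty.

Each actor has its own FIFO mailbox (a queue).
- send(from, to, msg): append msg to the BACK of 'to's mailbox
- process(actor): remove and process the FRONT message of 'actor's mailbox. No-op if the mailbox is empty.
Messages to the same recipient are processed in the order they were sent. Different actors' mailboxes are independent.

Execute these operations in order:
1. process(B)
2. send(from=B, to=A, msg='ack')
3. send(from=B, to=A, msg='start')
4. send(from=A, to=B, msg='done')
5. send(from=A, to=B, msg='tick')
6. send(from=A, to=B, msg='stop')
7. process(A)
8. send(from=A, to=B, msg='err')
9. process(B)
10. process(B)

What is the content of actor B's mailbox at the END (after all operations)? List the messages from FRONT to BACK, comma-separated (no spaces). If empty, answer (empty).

After 1 (process(B)): A:[] B:[]
After 2 (send(from=B, to=A, msg='ack')): A:[ack] B:[]
After 3 (send(from=B, to=A, msg='start')): A:[ack,start] B:[]
After 4 (send(from=A, to=B, msg='done')): A:[ack,start] B:[done]
After 5 (send(from=A, to=B, msg='tick')): A:[ack,start] B:[done,tick]
After 6 (send(from=A, to=B, msg='stop')): A:[ack,start] B:[done,tick,stop]
After 7 (process(A)): A:[start] B:[done,tick,stop]
After 8 (send(from=A, to=B, msg='err')): A:[start] B:[done,tick,stop,err]
After 9 (process(B)): A:[start] B:[tick,stop,err]
After 10 (process(B)): A:[start] B:[stop,err]

Answer: stop,err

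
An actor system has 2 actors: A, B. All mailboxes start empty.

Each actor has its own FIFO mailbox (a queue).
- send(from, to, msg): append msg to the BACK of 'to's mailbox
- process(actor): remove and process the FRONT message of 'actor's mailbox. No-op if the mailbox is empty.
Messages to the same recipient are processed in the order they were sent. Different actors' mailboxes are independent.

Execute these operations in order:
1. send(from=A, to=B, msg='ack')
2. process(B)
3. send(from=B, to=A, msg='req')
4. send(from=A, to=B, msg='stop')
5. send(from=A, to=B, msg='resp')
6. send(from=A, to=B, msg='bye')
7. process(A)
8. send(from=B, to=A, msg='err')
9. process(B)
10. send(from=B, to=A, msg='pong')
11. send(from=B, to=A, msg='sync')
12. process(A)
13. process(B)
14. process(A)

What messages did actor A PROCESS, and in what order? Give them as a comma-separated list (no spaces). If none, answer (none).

After 1 (send(from=A, to=B, msg='ack')): A:[] B:[ack]
After 2 (process(B)): A:[] B:[]
After 3 (send(from=B, to=A, msg='req')): A:[req] B:[]
After 4 (send(from=A, to=B, msg='stop')): A:[req] B:[stop]
After 5 (send(from=A, to=B, msg='resp')): A:[req] B:[stop,resp]
After 6 (send(from=A, to=B, msg='bye')): A:[req] B:[stop,resp,bye]
After 7 (process(A)): A:[] B:[stop,resp,bye]
After 8 (send(from=B, to=A, msg='err')): A:[err] B:[stop,resp,bye]
After 9 (process(B)): A:[err] B:[resp,bye]
After 10 (send(from=B, to=A, msg='pong')): A:[err,pong] B:[resp,bye]
After 11 (send(from=B, to=A, msg='sync')): A:[err,pong,sync] B:[resp,bye]
After 12 (process(A)): A:[pong,sync] B:[resp,bye]
After 13 (process(B)): A:[pong,sync] B:[bye]
After 14 (process(A)): A:[sync] B:[bye]

Answer: req,err,pong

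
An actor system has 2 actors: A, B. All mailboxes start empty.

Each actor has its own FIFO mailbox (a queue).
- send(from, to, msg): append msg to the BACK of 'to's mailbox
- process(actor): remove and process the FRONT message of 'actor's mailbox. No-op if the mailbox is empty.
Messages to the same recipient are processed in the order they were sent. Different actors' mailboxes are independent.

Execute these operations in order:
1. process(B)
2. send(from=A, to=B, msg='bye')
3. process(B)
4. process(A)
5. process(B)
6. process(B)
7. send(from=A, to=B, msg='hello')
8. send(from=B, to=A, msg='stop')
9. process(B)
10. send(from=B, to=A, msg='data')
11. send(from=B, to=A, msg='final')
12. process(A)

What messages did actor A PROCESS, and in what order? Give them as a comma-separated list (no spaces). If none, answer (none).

After 1 (process(B)): A:[] B:[]
After 2 (send(from=A, to=B, msg='bye')): A:[] B:[bye]
After 3 (process(B)): A:[] B:[]
After 4 (process(A)): A:[] B:[]
After 5 (process(B)): A:[] B:[]
After 6 (process(B)): A:[] B:[]
After 7 (send(from=A, to=B, msg='hello')): A:[] B:[hello]
After 8 (send(from=B, to=A, msg='stop')): A:[stop] B:[hello]
After 9 (process(B)): A:[stop] B:[]
After 10 (send(from=B, to=A, msg='data')): A:[stop,data] B:[]
After 11 (send(from=B, to=A, msg='final')): A:[stop,data,final] B:[]
After 12 (process(A)): A:[data,final] B:[]

Answer: stop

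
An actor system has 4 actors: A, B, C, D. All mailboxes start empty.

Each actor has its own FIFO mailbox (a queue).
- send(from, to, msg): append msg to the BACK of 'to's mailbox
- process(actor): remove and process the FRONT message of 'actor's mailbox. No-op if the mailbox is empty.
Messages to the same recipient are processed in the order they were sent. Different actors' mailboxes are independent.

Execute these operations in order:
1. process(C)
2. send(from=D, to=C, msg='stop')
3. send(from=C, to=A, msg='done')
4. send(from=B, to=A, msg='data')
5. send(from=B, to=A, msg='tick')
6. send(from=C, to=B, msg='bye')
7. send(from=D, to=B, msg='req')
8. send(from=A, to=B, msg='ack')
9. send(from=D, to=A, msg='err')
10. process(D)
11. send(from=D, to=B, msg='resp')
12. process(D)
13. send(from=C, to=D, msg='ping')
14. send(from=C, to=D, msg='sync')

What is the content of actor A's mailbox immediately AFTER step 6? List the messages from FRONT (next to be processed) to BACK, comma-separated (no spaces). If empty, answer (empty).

After 1 (process(C)): A:[] B:[] C:[] D:[]
After 2 (send(from=D, to=C, msg='stop')): A:[] B:[] C:[stop] D:[]
After 3 (send(from=C, to=A, msg='done')): A:[done] B:[] C:[stop] D:[]
After 4 (send(from=B, to=A, msg='data')): A:[done,data] B:[] C:[stop] D:[]
After 5 (send(from=B, to=A, msg='tick')): A:[done,data,tick] B:[] C:[stop] D:[]
After 6 (send(from=C, to=B, msg='bye')): A:[done,data,tick] B:[bye] C:[stop] D:[]

done,data,tick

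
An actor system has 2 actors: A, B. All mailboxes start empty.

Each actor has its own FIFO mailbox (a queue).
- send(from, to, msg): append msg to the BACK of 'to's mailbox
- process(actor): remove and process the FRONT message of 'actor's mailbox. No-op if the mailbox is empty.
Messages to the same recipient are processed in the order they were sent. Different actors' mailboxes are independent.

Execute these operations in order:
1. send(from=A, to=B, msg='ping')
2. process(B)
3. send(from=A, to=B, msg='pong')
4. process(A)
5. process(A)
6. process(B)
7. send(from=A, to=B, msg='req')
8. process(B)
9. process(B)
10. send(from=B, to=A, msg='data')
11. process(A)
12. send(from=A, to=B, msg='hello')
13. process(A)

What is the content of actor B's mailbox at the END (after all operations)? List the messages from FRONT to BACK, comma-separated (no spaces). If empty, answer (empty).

Answer: hello

Derivation:
After 1 (send(from=A, to=B, msg='ping')): A:[] B:[ping]
After 2 (process(B)): A:[] B:[]
After 3 (send(from=A, to=B, msg='pong')): A:[] B:[pong]
After 4 (process(A)): A:[] B:[pong]
After 5 (process(A)): A:[] B:[pong]
After 6 (process(B)): A:[] B:[]
After 7 (send(from=A, to=B, msg='req')): A:[] B:[req]
After 8 (process(B)): A:[] B:[]
After 9 (process(B)): A:[] B:[]
After 10 (send(from=B, to=A, msg='data')): A:[data] B:[]
After 11 (process(A)): A:[] B:[]
After 12 (send(from=A, to=B, msg='hello')): A:[] B:[hello]
After 13 (process(A)): A:[] B:[hello]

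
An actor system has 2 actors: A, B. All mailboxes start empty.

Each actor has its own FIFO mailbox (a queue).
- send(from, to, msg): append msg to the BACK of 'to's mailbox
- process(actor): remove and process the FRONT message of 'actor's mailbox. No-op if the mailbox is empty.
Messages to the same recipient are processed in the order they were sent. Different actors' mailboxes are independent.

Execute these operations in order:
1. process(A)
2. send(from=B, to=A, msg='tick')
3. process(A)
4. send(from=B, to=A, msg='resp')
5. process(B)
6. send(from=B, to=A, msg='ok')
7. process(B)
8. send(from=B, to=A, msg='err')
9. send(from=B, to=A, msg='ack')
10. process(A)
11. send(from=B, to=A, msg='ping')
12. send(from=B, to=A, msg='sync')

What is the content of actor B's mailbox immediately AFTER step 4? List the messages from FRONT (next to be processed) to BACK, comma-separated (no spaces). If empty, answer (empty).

After 1 (process(A)): A:[] B:[]
After 2 (send(from=B, to=A, msg='tick')): A:[tick] B:[]
After 3 (process(A)): A:[] B:[]
After 4 (send(from=B, to=A, msg='resp')): A:[resp] B:[]

(empty)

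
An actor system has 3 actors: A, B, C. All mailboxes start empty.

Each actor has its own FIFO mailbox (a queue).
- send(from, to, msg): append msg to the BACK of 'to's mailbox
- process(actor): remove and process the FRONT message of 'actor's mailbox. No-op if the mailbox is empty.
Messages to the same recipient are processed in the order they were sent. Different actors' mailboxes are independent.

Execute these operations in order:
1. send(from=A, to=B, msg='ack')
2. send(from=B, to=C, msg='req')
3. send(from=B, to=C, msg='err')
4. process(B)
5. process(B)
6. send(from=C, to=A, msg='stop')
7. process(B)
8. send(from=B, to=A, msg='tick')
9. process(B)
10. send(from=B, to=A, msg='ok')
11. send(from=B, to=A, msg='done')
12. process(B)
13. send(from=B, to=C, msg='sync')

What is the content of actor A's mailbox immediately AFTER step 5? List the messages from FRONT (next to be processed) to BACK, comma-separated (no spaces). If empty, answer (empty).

After 1 (send(from=A, to=B, msg='ack')): A:[] B:[ack] C:[]
After 2 (send(from=B, to=C, msg='req')): A:[] B:[ack] C:[req]
After 3 (send(from=B, to=C, msg='err')): A:[] B:[ack] C:[req,err]
After 4 (process(B)): A:[] B:[] C:[req,err]
After 5 (process(B)): A:[] B:[] C:[req,err]

(empty)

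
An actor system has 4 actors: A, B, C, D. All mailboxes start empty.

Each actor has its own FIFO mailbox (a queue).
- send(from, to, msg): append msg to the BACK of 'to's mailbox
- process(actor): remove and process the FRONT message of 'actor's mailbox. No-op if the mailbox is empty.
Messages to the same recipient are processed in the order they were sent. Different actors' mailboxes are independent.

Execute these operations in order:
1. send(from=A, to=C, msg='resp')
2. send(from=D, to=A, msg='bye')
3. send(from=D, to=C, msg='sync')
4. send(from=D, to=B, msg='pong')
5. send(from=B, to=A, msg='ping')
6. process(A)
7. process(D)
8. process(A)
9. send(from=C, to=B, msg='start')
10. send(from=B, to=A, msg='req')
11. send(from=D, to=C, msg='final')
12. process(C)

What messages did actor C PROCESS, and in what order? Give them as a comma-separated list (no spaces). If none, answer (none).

After 1 (send(from=A, to=C, msg='resp')): A:[] B:[] C:[resp] D:[]
After 2 (send(from=D, to=A, msg='bye')): A:[bye] B:[] C:[resp] D:[]
After 3 (send(from=D, to=C, msg='sync')): A:[bye] B:[] C:[resp,sync] D:[]
After 4 (send(from=D, to=B, msg='pong')): A:[bye] B:[pong] C:[resp,sync] D:[]
After 5 (send(from=B, to=A, msg='ping')): A:[bye,ping] B:[pong] C:[resp,sync] D:[]
After 6 (process(A)): A:[ping] B:[pong] C:[resp,sync] D:[]
After 7 (process(D)): A:[ping] B:[pong] C:[resp,sync] D:[]
After 8 (process(A)): A:[] B:[pong] C:[resp,sync] D:[]
After 9 (send(from=C, to=B, msg='start')): A:[] B:[pong,start] C:[resp,sync] D:[]
After 10 (send(from=B, to=A, msg='req')): A:[req] B:[pong,start] C:[resp,sync] D:[]
After 11 (send(from=D, to=C, msg='final')): A:[req] B:[pong,start] C:[resp,sync,final] D:[]
After 12 (process(C)): A:[req] B:[pong,start] C:[sync,final] D:[]

Answer: resp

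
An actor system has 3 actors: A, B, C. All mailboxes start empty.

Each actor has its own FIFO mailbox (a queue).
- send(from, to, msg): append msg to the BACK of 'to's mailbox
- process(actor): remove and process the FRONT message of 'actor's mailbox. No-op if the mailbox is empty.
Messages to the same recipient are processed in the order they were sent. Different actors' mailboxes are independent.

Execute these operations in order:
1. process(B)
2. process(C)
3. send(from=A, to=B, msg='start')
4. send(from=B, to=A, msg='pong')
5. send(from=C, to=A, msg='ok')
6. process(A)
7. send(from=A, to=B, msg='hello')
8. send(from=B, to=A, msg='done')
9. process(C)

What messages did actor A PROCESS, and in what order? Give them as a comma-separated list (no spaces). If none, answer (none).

After 1 (process(B)): A:[] B:[] C:[]
After 2 (process(C)): A:[] B:[] C:[]
After 3 (send(from=A, to=B, msg='start')): A:[] B:[start] C:[]
After 4 (send(from=B, to=A, msg='pong')): A:[pong] B:[start] C:[]
After 5 (send(from=C, to=A, msg='ok')): A:[pong,ok] B:[start] C:[]
After 6 (process(A)): A:[ok] B:[start] C:[]
After 7 (send(from=A, to=B, msg='hello')): A:[ok] B:[start,hello] C:[]
After 8 (send(from=B, to=A, msg='done')): A:[ok,done] B:[start,hello] C:[]
After 9 (process(C)): A:[ok,done] B:[start,hello] C:[]

Answer: pong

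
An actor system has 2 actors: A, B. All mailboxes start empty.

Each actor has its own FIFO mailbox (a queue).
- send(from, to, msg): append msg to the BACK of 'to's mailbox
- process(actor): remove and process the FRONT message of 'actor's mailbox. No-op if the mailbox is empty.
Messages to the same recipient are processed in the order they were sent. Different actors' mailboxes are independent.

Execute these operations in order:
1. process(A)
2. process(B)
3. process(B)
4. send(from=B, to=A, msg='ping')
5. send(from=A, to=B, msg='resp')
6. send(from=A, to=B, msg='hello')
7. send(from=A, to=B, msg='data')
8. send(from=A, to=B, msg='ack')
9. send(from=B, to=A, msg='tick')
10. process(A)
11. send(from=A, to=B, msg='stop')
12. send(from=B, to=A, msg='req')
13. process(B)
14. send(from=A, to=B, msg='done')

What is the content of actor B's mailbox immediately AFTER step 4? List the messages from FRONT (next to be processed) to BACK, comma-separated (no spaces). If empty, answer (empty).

After 1 (process(A)): A:[] B:[]
After 2 (process(B)): A:[] B:[]
After 3 (process(B)): A:[] B:[]
After 4 (send(from=B, to=A, msg='ping')): A:[ping] B:[]

(empty)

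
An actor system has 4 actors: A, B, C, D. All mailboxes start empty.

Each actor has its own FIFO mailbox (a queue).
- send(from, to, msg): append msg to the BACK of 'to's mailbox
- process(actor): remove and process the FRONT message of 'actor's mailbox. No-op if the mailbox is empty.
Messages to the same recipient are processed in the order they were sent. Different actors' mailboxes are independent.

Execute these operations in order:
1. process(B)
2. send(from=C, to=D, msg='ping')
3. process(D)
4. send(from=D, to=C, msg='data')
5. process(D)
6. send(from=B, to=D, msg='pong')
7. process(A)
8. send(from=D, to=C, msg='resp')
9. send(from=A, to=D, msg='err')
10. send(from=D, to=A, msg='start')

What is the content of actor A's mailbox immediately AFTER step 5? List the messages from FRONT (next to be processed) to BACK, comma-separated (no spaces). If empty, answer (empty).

After 1 (process(B)): A:[] B:[] C:[] D:[]
After 2 (send(from=C, to=D, msg='ping')): A:[] B:[] C:[] D:[ping]
After 3 (process(D)): A:[] B:[] C:[] D:[]
After 4 (send(from=D, to=C, msg='data')): A:[] B:[] C:[data] D:[]
After 5 (process(D)): A:[] B:[] C:[data] D:[]

(empty)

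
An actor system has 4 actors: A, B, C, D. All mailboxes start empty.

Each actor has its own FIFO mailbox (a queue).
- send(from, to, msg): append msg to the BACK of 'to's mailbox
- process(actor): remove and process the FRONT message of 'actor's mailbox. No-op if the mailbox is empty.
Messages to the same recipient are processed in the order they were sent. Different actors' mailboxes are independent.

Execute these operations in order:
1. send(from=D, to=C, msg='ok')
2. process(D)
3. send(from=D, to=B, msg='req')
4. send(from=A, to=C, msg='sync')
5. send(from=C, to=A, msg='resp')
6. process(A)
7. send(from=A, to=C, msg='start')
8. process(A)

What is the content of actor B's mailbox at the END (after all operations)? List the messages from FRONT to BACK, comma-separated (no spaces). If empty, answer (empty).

Answer: req

Derivation:
After 1 (send(from=D, to=C, msg='ok')): A:[] B:[] C:[ok] D:[]
After 2 (process(D)): A:[] B:[] C:[ok] D:[]
After 3 (send(from=D, to=B, msg='req')): A:[] B:[req] C:[ok] D:[]
After 4 (send(from=A, to=C, msg='sync')): A:[] B:[req] C:[ok,sync] D:[]
After 5 (send(from=C, to=A, msg='resp')): A:[resp] B:[req] C:[ok,sync] D:[]
After 6 (process(A)): A:[] B:[req] C:[ok,sync] D:[]
After 7 (send(from=A, to=C, msg='start')): A:[] B:[req] C:[ok,sync,start] D:[]
After 8 (process(A)): A:[] B:[req] C:[ok,sync,start] D:[]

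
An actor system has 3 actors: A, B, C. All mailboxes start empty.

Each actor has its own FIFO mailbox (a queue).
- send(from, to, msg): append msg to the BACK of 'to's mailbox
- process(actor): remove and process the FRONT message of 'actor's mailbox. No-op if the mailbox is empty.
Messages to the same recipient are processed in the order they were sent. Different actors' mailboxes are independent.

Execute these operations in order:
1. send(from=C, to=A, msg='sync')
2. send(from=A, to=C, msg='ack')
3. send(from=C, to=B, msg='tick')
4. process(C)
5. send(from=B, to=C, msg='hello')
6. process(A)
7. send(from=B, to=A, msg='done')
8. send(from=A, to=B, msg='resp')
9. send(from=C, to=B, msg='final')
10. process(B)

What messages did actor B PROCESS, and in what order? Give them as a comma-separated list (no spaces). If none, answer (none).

After 1 (send(from=C, to=A, msg='sync')): A:[sync] B:[] C:[]
After 2 (send(from=A, to=C, msg='ack')): A:[sync] B:[] C:[ack]
After 3 (send(from=C, to=B, msg='tick')): A:[sync] B:[tick] C:[ack]
After 4 (process(C)): A:[sync] B:[tick] C:[]
After 5 (send(from=B, to=C, msg='hello')): A:[sync] B:[tick] C:[hello]
After 6 (process(A)): A:[] B:[tick] C:[hello]
After 7 (send(from=B, to=A, msg='done')): A:[done] B:[tick] C:[hello]
After 8 (send(from=A, to=B, msg='resp')): A:[done] B:[tick,resp] C:[hello]
After 9 (send(from=C, to=B, msg='final')): A:[done] B:[tick,resp,final] C:[hello]
After 10 (process(B)): A:[done] B:[resp,final] C:[hello]

Answer: tick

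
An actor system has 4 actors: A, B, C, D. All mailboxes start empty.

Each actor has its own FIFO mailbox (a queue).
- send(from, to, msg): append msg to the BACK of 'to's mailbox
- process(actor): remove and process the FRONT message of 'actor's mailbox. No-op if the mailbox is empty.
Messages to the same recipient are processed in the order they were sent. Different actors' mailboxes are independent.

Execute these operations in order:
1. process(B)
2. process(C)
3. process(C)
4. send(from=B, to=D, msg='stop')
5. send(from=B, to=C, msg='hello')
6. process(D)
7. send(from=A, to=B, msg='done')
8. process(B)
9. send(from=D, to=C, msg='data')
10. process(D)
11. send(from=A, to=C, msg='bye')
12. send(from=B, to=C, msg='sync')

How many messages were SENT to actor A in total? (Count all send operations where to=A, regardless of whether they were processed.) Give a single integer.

After 1 (process(B)): A:[] B:[] C:[] D:[]
After 2 (process(C)): A:[] B:[] C:[] D:[]
After 3 (process(C)): A:[] B:[] C:[] D:[]
After 4 (send(from=B, to=D, msg='stop')): A:[] B:[] C:[] D:[stop]
After 5 (send(from=B, to=C, msg='hello')): A:[] B:[] C:[hello] D:[stop]
After 6 (process(D)): A:[] B:[] C:[hello] D:[]
After 7 (send(from=A, to=B, msg='done')): A:[] B:[done] C:[hello] D:[]
After 8 (process(B)): A:[] B:[] C:[hello] D:[]
After 9 (send(from=D, to=C, msg='data')): A:[] B:[] C:[hello,data] D:[]
After 10 (process(D)): A:[] B:[] C:[hello,data] D:[]
After 11 (send(from=A, to=C, msg='bye')): A:[] B:[] C:[hello,data,bye] D:[]
After 12 (send(from=B, to=C, msg='sync')): A:[] B:[] C:[hello,data,bye,sync] D:[]

Answer: 0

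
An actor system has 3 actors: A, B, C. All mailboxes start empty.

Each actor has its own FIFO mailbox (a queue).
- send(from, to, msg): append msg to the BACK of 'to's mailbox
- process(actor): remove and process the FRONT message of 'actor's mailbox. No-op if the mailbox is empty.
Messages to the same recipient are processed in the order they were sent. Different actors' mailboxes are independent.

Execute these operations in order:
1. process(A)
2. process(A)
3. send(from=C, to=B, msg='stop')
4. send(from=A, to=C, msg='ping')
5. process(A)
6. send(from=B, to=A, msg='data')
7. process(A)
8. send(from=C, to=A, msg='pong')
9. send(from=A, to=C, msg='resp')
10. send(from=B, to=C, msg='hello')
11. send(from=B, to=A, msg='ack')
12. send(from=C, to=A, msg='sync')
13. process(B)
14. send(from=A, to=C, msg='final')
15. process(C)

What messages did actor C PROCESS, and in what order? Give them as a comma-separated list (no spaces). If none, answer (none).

Answer: ping

Derivation:
After 1 (process(A)): A:[] B:[] C:[]
After 2 (process(A)): A:[] B:[] C:[]
After 3 (send(from=C, to=B, msg='stop')): A:[] B:[stop] C:[]
After 4 (send(from=A, to=C, msg='ping')): A:[] B:[stop] C:[ping]
After 5 (process(A)): A:[] B:[stop] C:[ping]
After 6 (send(from=B, to=A, msg='data')): A:[data] B:[stop] C:[ping]
After 7 (process(A)): A:[] B:[stop] C:[ping]
After 8 (send(from=C, to=A, msg='pong')): A:[pong] B:[stop] C:[ping]
After 9 (send(from=A, to=C, msg='resp')): A:[pong] B:[stop] C:[ping,resp]
After 10 (send(from=B, to=C, msg='hello')): A:[pong] B:[stop] C:[ping,resp,hello]
After 11 (send(from=B, to=A, msg='ack')): A:[pong,ack] B:[stop] C:[ping,resp,hello]
After 12 (send(from=C, to=A, msg='sync')): A:[pong,ack,sync] B:[stop] C:[ping,resp,hello]
After 13 (process(B)): A:[pong,ack,sync] B:[] C:[ping,resp,hello]
After 14 (send(from=A, to=C, msg='final')): A:[pong,ack,sync] B:[] C:[ping,resp,hello,final]
After 15 (process(C)): A:[pong,ack,sync] B:[] C:[resp,hello,final]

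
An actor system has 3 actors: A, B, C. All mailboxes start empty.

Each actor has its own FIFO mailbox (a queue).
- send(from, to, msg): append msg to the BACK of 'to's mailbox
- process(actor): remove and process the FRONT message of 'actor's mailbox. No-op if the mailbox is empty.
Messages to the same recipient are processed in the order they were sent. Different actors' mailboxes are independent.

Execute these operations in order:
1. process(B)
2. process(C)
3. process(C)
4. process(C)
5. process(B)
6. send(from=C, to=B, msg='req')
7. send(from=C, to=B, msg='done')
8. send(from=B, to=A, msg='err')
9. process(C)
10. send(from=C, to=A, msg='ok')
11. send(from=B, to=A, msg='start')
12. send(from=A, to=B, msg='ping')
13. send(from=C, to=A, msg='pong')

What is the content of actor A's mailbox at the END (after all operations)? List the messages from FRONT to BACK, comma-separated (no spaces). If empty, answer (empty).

Answer: err,ok,start,pong

Derivation:
After 1 (process(B)): A:[] B:[] C:[]
After 2 (process(C)): A:[] B:[] C:[]
After 3 (process(C)): A:[] B:[] C:[]
After 4 (process(C)): A:[] B:[] C:[]
After 5 (process(B)): A:[] B:[] C:[]
After 6 (send(from=C, to=B, msg='req')): A:[] B:[req] C:[]
After 7 (send(from=C, to=B, msg='done')): A:[] B:[req,done] C:[]
After 8 (send(from=B, to=A, msg='err')): A:[err] B:[req,done] C:[]
After 9 (process(C)): A:[err] B:[req,done] C:[]
After 10 (send(from=C, to=A, msg='ok')): A:[err,ok] B:[req,done] C:[]
After 11 (send(from=B, to=A, msg='start')): A:[err,ok,start] B:[req,done] C:[]
After 12 (send(from=A, to=B, msg='ping')): A:[err,ok,start] B:[req,done,ping] C:[]
After 13 (send(from=C, to=A, msg='pong')): A:[err,ok,start,pong] B:[req,done,ping] C:[]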